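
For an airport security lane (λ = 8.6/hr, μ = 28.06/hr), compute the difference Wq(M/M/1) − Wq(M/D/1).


ρ = 8.6/28.06 = 0.3065
Wq(M/M/1) = ρ/(μ−λ) = 0.3065/19.46 = 0.01575 hr
Wq(M/D/1) = ρ/(2(μ−λ)) = 0.007875 hr
Savings = 0.01575 − 0.007875 = 0.007875 hr

Final: 0.007875 hr


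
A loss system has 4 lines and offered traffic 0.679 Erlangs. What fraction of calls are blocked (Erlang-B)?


B(c,a) = (a^c/c!) / Σ_{k=0}^{c} a^k/k!
a^4/4! = 0.008857
Σ terms (k=0..4): 1.00000 + 0.67900 + 0.23052 + 0.05217 + 0.008857 = 1.970552
B = 0.008857/1.970552 = 0.004494

Final: 0.004494


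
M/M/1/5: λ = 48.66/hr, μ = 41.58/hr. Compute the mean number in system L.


ρ = 48.66/41.58 = 1.1703
L = ρ[1 − (K+1)ρ^K + Kρ^(K+1)] / [(1−ρ)(1−ρ^(K+1))]
Numerator: 1.1703·(1 − 6·2.195018 + 5·2.568773) = 0.788480
Denominator: (-0.1703)·(-1.568773) = 0.267122
L = 0.788480/0.267122 = 2.9518

Final: 2.9518


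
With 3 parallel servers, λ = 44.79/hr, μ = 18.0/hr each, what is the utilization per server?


ρ = λ/(cμ) = 44.79/(3·18.0) = 44.79/54.00 = 0.8294

Final: 0.8294


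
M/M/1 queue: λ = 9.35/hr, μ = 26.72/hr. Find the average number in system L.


ρ = λ/μ = 9.35/26.72 = 0.3499
L = ρ/(1−ρ) = 0.3499/(1 − 0.3499) = 0.3499/0.6501 = 0.5383

Final: 0.5383


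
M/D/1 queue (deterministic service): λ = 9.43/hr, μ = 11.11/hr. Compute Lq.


ρ = 9.43/11.11 = 0.8488
M/D/1: Lq = ρ²/(2(1−ρ)) = 0.7204/(2·0.1512) = 2.38216

Final: 2.38216


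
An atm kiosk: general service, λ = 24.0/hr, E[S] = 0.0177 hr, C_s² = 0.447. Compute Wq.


ρ = λ·E[S] = 24.0·0.0177 = 0.4248
E[S²] = E[S]²(1+C_s²) = 0.0177²·(1+0.447) = 0.0004533
Wq = λ·E[S²]/(2(1−ρ)) = 24.0·0.0004533/(2·0.5752) = 0.009458 hr

Final: 0.009458 hr


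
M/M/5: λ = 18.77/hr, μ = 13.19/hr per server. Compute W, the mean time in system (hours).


a = 1.4230; ρ = 0.2846; P₀ = 0.240690
Lq = P₀·a^c·ρ/(c!(1−ρ)²) = 0.006509
Wq = Lq/λ = 0.006509/18.77 = 0.0003468 hr
W = Wq + 1/μ = 0.0003468 + 0.07582 = 0.07616 hr

Final: 0.07616 hr


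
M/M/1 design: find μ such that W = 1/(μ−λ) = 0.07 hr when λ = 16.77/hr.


W = 1/(μ−λ) ⇒ μ − λ = 1/W = 1/0.07 = 14.2857
μ = λ + 1/W = 16.77 + 14.2857 = 31.0557 per hr

Final: 31.0557 /hr


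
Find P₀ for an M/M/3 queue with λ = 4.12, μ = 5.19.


a = λ/μ = 4.12/5.19 = 0.7938; ρ = a/c = 0.2646
Σ_{k=0}^{2} a^k/k! (terms k=0..2) = 1.00000 + 0.79383 + 0.31509 = 2.10892
Tail: a^3/(3!(1−ρ)) = 0.50025/(6·0.7354) = 0.11338
P₀ = 1/(2.10892 + 0.11338) = 1/2.22230 = 0.449985

Final: 0.449985


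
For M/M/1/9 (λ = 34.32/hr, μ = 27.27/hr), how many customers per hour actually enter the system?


ρ = 1.2585; P_K = (1−ρ)ρ^9/(1−ρ^10) = 0.228325
λ_eff = λ(1 − P_K) = 34.32·(1 − 0.228325) = 34.32·0.771675 = 26.4839 /hr

Final: 26.4839 /hr


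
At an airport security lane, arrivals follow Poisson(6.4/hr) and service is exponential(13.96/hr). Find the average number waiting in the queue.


ρ = 6.4/13.96 = 0.4585
Lq = ρ²/(1−ρ) = 0.2102/0.5415 = 0.3881

Final: 0.3881


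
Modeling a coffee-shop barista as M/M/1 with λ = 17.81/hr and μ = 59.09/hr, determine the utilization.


ρ = λ/μ = 17.81/59.09 = 0.3014

Final: 0.3014


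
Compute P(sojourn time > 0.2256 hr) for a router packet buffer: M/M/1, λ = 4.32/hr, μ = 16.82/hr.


W ~ Exponential(μ−λ) for M/M/1.
μ − λ = 16.82 − 4.32 = 12.5000
P(W > t) = e^{−(μ−λ)t} = e^{−2.8200} = 0.059606

Final: 0.059606


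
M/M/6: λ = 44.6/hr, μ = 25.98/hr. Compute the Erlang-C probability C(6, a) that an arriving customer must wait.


a = λ/μ = 1.7167; ρ = a/6 = 0.2861
P₀ = 0.179553 (from M/M/c formula)
C(c,a) = [a^c/(c!(1−ρ))]·P₀ = [25.59613/(720·0.7139)]·0.179553
= 0.04980·0.179553 = 0.008941

Final: 0.008941


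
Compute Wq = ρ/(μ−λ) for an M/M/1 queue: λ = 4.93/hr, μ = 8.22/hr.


ρ = 4.93/8.22 = 0.5998
Wq = ρ/(μ−λ) = 0.5998/(8.22 − 4.93) = 0.5998/3.29 = 0.1823 hr

Final: 0.1823 hr


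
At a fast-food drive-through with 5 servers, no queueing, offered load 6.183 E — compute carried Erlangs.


B(5,6.183) = 0.372988 (Erlang-B)
Carried load = a(1 − B) = 6.183·(1 − 0.372988) = 6.183·0.627012 = 3.8768 E

Final: 3.8768 Erlangs


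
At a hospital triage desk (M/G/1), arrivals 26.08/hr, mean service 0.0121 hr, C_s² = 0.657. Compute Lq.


ρ = λ·E[S] = 26.08·0.0121 = 0.3156
Lq = ρ²(1+C_s²)/(2(1−ρ)) = 0.09958·(1+0.657)/(2·0.6844)
= 0.09958·1.6570/1.3689 = 0.12054

Final: 0.12054


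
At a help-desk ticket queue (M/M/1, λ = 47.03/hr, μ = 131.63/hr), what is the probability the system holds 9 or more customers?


ρ = 47.03/131.63 = 0.3573
P(N ≥ n) = ρ^n = 0.3573^9 = 0.00009488

Final: 0.00009488


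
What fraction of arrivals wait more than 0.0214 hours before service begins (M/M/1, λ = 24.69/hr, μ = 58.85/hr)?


ρ = 24.69/58.85 = 0.4195
P(Wq > t) = ρ·e^{−(μ−λ)t} = 0.4195·e^{−0.7310}
= 0.4195·0.481416 = 0.201974

Final: 0.201974


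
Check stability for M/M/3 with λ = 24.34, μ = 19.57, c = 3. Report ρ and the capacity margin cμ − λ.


Total capacity cμ = 3·19.57 = 58.71/hr
ρ = λ/(cμ) = 24.34/58.71 = 0.4146
Stable ⇔ ρ < 1: YES
Spare capacity = cμ − λ = 58.71 − 24.34 = 34.37/hr

Final: ρ = 0.4146; stable; margin = 34.37/hr


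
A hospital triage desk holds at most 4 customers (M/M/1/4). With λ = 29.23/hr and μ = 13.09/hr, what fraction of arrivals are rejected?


ρ = λ/μ = 29.23/13.09 = 2.2330
P_K = (1−ρ)ρ^K/(1−ρ^(K+1)) = (-1.2330·24.863180)/(1 − 55.519538)
= -30.656358/-54.519538 = 0.562300

Final: 0.562300


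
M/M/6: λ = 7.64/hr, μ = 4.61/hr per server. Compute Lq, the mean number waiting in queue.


a = λ/μ = 1.6573; ρ = a/6 = 0.2762
P₀ = 0.190570
Lq = P₀·a^c·ρ / (c!·(1−ρ)²) = 0.190570·20.71832·0.2762/(720·0.52387)
= 0.002891

Final: 0.002891


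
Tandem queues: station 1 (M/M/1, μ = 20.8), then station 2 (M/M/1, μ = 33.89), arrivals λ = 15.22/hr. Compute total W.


Each node sees arrival rate λ = 15.22/hr (tandem ⇒ throughput preserved).
W₁ = 1/(μ₁−λ) = 1/(20.8−15.22) = 0.17921 hr
W₂ = 1/(μ₂−λ) = 1/(33.89−15.22) = 0.05356 hr
W_total = W₁ + W₂ = 0.17921 + 0.05356 = 0.23277 hr

Final: 0.23277 hr


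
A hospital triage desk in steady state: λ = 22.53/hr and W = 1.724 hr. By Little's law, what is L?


L = λW = 22.53·1.724 = 38.8417

Final: 38.8417


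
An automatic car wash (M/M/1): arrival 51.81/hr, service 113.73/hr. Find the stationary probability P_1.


ρ = 51.81/113.73 = 0.4556
P_n = (1−ρ)·ρ^n = (1 − 0.4556)·0.4556^1 = 0.5444·0.455553 = 0.248024

Final: 0.248024


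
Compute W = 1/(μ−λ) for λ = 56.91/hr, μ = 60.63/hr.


W = 1/(μ−λ) = 1/(60.63 − 56.91) = 1/3.72 = 0.2688 hr

Final: 0.2688 hr


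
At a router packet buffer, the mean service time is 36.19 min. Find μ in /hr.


μ = 1/(service time) in consistent units.
1 hour = 60 min, so μ = 60/36.19 = 1.6579 per hour

Final: 1.6579 /hr


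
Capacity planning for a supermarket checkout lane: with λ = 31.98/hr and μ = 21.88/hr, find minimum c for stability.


Stability requires cμ > λ ⇔ c > λ/μ.
λ/μ = 31.98/21.88 = 1.4616
Minimum integer c = ⌊1.4616⌋ + 1 = 2
Check: 2·21.88 = 43.76 > 31.98, while 1·21.88 = 21.88 ≤ 31.98

Final: 2 servers


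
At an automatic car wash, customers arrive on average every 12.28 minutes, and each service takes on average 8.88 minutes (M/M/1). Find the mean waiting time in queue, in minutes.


λ = 60/12.28 = 4.8860 /hr
μ = 60/8.88 = 6.7568 /hr
ρ = λ/μ = 4.8860/6.7568 = 0.7231
Wq = ρ/(μ−λ) = 0.7231/(6.7568−4.8860) = 0.38654 hr
In minutes: 0.38654·60 = 23.192 min

Final: 23.192 min


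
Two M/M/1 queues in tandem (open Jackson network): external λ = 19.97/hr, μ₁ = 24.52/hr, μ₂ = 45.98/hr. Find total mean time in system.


Each node sees arrival rate λ = 19.97/hr (tandem ⇒ throughput preserved).
W₁ = 1/(μ₁−λ) = 1/(24.52−19.97) = 0.21978 hr
W₂ = 1/(μ₂−λ) = 1/(45.98−19.97) = 0.03845 hr
W_total = W₁ + W₂ = 0.21978 + 0.03845 = 0.25823 hr

Final: 0.25823 hr


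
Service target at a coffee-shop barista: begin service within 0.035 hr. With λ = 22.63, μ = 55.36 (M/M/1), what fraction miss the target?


ρ = 22.63/55.36 = 0.4088
P(Wq > t) = ρ·e^{−(μ−λ)t} = 0.4088·e^{−1.1456}
= 0.4088·0.318049 = 0.130012

Final: 0.130012


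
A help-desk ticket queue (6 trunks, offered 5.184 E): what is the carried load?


B(6,5.184) = 0.205635 (Erlang-B)
Carried load = a(1 − B) = 5.184·(1 − 0.205635) = 5.184·0.794365 = 4.1180 E

Final: 4.1180 Erlangs


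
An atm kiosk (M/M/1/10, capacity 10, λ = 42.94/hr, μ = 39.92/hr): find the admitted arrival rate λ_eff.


ρ = 1.0757; P_K = (1−ρ)ρ^10/(1−ρ^11) = 0.127491
λ_eff = λ(1 − P_K) = 42.94·(1 − 0.127491) = 42.94·0.872509 = 37.4656 /hr

Final: 37.4656 /hr


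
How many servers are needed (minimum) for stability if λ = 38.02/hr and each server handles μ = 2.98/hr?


Stability requires cμ > λ ⇔ c > λ/μ.
λ/μ = 38.02/2.98 = 12.7584
Minimum integer c = ⌊12.7584⌋ + 1 = 13
Check: 13·2.98 = 38.74 > 38.02, while 12·2.98 = 35.76 ≤ 38.02

Final: 13 servers


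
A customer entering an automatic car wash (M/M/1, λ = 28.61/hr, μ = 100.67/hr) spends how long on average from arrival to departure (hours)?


W = 1/(μ−λ) = 1/(100.67 − 28.61) = 1/72.06 = 0.01388 hr

Final: 0.01388 hr


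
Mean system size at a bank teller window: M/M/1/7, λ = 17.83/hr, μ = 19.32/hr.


ρ = 17.83/19.32 = 0.9229
L = ρ[1 − (K+1)ρ^K + Kρ^(K+1)] / [(1−ρ)(1−ρ^(K+1))]
Numerator: 0.9229·(1 − 8·0.570177 + 7·0.526204) = 0.112601
Denominator: (0.07712)·(0.473796) = 0.036540
L = 0.112601/0.036540 = 3.0816

Final: 3.0816


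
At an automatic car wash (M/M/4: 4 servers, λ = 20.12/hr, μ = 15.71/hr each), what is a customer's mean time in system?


a = 1.2807; ρ = 0.3202; P₀ = 0.276562
Lq = P₀·a^c·ρ/(c!(1−ρ)²) = 0.02148
Wq = Lq/λ = 0.02148/20.12 = 0.001067 hr
W = Wq + 1/μ = 0.001067 + 0.06365 = 0.06472 hr

Final: 0.06472 hr


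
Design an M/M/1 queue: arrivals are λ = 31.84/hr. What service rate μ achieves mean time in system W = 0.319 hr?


W = 1/(μ−λ) ⇒ μ − λ = 1/W = 1/0.319 = 3.1348
μ = λ + 1/W = 31.84 + 3.1348 = 34.9748 per hr

Final: 34.9748 /hr


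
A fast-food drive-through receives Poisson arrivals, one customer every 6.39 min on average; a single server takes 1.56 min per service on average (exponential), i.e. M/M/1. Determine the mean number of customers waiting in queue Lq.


λ = 60/6.39 = 9.3897 /hr
μ = 60/1.56 = 38.4615 /hr
ρ = λ/μ = 9.3897/38.4615 = 0.2441
Lq = ρ²/(1−ρ) = 0.05960/0.7559 = 0.07885

Final: 0.07885


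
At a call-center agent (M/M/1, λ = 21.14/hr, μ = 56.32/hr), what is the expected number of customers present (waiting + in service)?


ρ = λ/μ = 21.14/56.32 = 0.3754
L = ρ/(1−ρ) = 0.3754/(1 − 0.3754) = 0.3754/0.6246 = 0.6009

Final: 0.6009


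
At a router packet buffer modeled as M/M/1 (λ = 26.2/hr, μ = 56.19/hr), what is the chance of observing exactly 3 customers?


ρ = 26.2/56.19 = 0.4663
P_n = (1−ρ)·ρ^n = (1 − 0.4663)·0.4663^3 = 0.5337·0.101374 = 0.054106

Final: 0.054106


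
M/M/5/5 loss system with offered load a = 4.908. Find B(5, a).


B(c,a) = (a^c/c!) / Σ_{k=0}^{c} a^k/k!
a^5/5! = 23.732393
Σ terms (k=0..5): 1.00000 + 4.90800 + 12.04423 + 19.70436 + 24.17725 + 23.73239 = 85.566242
B = 23.732393/85.566242 = 0.277357

Final: 0.277357


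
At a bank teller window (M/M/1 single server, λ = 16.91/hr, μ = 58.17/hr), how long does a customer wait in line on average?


ρ = 16.91/58.17 = 0.2907
Wq = ρ/(μ−λ) = 0.2907/(58.17 − 16.91) = 0.2907/41.26 = 0.007046 hr

Final: 0.007046 hr


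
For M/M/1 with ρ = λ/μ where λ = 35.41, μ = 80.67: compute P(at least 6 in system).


ρ = 35.41/80.67 = 0.4389
P(N ≥ n) = ρ^n = 0.4389^6 = 0.007153

Final: 0.007153


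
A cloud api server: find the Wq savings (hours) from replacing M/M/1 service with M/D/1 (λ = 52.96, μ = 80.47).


ρ = 52.96/80.47 = 0.6581
Wq(M/M/1) = ρ/(μ−λ) = 0.6581/27.51 = 0.02392 hr
Wq(M/D/1) = ρ/(2(μ−λ)) = 0.01196 hr
Savings = 0.02392 − 0.01196 = 0.01196 hr

Final: 0.01196 hr


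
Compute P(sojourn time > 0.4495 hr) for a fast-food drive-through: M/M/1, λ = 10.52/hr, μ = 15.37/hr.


W ~ Exponential(μ−λ) for M/M/1.
μ − λ = 15.37 − 10.52 = 4.8500
P(W > t) = e^{−(μ−λ)t} = e^{−2.1801} = 0.113033

Final: 0.113033


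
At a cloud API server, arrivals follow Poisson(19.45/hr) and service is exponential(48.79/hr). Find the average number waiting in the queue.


ρ = 19.45/48.79 = 0.3986
Lq = ρ²/(1−ρ) = 0.1589/0.6014 = 0.2643

Final: 0.2643


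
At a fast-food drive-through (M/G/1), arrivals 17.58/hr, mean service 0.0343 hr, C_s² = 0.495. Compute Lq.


ρ = λ·E[S] = 17.58·0.0343 = 0.6030
Lq = ρ²(1+C_s²)/(2(1−ρ)) = 0.3636·(1+0.495)/(2·0.3970)
= 0.3636·1.4950/0.7940 = 0.68461

Final: 0.68461


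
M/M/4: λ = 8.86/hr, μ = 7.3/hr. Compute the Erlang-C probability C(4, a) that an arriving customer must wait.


a = λ/μ = 1.2137; ρ = a/4 = 0.3034
P₀ = 0.296033 (from M/M/c formula)
C(c,a) = [a^c/(c!(1−ρ))]·P₀ = [2.16992/(24·0.6966)]·0.296033
= 0.12980·0.296033 = 0.038424

Final: 0.038424


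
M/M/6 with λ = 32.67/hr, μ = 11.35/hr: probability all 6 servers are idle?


a = λ/μ = 32.67/11.35 = 2.8784; ρ = a/c = 0.4797
Σ_{k=0}^{5} a^k/k! (terms k=0..5) = 1.00000 + 2.87841 + 4.14263 + 3.97474 + 2.86024 + 1.64659 = 16.50261
Tail: a^6/(6!(1−ρ)) = 568.74768/(720·0.5203) = 1.51832
P₀ = 1/(16.50261 + 1.51832) = 1/18.02093 = 0.055491

Final: 0.055491


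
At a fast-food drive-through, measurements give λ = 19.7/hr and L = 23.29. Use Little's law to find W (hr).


W = L/λ = 23.29/19.7 = 1.1822 hr

Final: 1.1822 hr


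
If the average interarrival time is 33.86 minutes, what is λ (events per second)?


λ = 1/(interarrival time) in consistent units.
1 second = 0.0166667 min, so λ = 0.0166667/33.86 = 0.0004922 per second

Final: 0.0004922 /sec


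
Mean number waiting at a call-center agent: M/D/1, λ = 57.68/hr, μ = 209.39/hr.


ρ = 57.68/209.39 = 0.2755
M/D/1: Lq = ρ²/(2(1−ρ)) = 0.07588/(2·0.7245) = 0.05237

Final: 0.05237


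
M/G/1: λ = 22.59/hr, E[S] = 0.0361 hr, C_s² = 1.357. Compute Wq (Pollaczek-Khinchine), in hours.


ρ = λ·E[S] = 22.59·0.0361 = 0.8155
E[S²] = E[S]²(1+C_s²) = 0.0361²·(1+1.357) = 0.003072
Wq = λ·E[S²]/(2(1−ρ)) = 22.59·0.003072/(2·0.1845) = 0.18804 hr

Final: 0.18804 hr


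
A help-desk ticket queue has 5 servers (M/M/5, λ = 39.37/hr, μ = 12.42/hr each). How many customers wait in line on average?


a = λ/μ = 3.1699; ρ = a/5 = 0.6340
P₀ = 0.038467
Lq = P₀·a^c·ρ / (c!·(1−ρ)²) = 0.038467·320.05093·0.6340/(120·0.13397)
= 0.48550

Final: 0.48550


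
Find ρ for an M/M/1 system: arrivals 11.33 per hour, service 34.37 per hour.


ρ = λ/μ = 11.33/34.37 = 0.3296

Final: 0.3296


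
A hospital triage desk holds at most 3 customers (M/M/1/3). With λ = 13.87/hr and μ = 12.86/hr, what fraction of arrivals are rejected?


ρ = λ/μ = 13.87/12.86 = 1.0785
P_K = (1−ρ)ρ^K/(1−ρ^(K+1)) = (-0.07854·1.254603)/(1 − 1.353138)
= -0.098534/-0.353138 = 0.279025

Final: 0.279025


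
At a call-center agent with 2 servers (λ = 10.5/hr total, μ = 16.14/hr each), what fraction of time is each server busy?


ρ = λ/(cμ) = 10.5/(2·16.14) = 10.5/32.28 = 0.3253

Final: 0.3253


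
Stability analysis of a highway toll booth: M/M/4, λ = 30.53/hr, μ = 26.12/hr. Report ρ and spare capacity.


Total capacity cμ = 4·26.12 = 104.48/hr
ρ = λ/(cμ) = 30.53/104.48 = 0.2922
Stable ⇔ ρ < 1: YES
Spare capacity = cμ − λ = 104.48 − 30.53 = 73.95/hr

Final: ρ = 0.2922; stable; margin = 73.95/hr


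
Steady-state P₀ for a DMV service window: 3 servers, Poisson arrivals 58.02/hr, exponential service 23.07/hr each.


a = λ/μ = 58.02/23.07 = 2.5150; ρ = a/c = 0.8383
Σ_{k=0}^{2} a^k/k! (terms k=0..2) = 1.00000 + 2.51495 + 3.16250 = 6.67745
Tail: a^3/(3!(1−ρ)) = 15.90708/(6·0.1617) = 16.39751
P₀ = 1/(6.67745 + 16.39751) = 1/23.07496 = 0.043337

Final: 0.043337


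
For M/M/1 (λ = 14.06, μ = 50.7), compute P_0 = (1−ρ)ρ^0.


ρ = 14.06/50.7 = 0.2773
P_n = (1−ρ)·ρ^n = (1 − 0.2773)·0.2773^0 = 0.7227·1.000000 = 0.722682

Final: 0.722682


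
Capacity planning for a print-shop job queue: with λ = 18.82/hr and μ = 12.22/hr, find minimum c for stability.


Stability requires cμ > λ ⇔ c > λ/μ.
λ/μ = 18.82/12.22 = 1.5401
Minimum integer c = ⌊1.5401⌋ + 1 = 2
Check: 2·12.22 = 24.44 > 18.82, while 1·12.22 = 12.22 ≤ 18.82

Final: 2 servers


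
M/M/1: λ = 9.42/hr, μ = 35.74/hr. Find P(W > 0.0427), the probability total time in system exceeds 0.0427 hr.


W ~ Exponential(μ−λ) for M/M/1.
μ − λ = 35.74 − 9.42 = 26.3200
P(W > t) = e^{−(μ−λ)t} = e^{−1.1239} = 0.325021

Final: 0.325021


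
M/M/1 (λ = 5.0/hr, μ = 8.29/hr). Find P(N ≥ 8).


ρ = 5.0/8.29 = 0.6031
P(N ≥ n) = ρ^n = 0.6031^8 = 0.017512

Final: 0.017512


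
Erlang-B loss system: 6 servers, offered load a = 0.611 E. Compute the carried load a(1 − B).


B(6,0.611) = 0.00003922 (Erlang-B)
Carried load = a(1 − B) = 0.611·(1 − 0.00003922) = 0.611·0.999961 = 0.6110 E

Final: 0.6110 Erlangs


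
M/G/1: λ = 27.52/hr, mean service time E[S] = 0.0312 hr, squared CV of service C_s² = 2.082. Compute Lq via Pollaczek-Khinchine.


ρ = λ·E[S] = 27.52·0.0312 = 0.8586
Lq = ρ²(1+C_s²)/(2(1−ρ)) = 0.7372·(1+2.082)/(2·0.1414)
= 0.7372·3.0820/0.2828 = 8.03587

Final: 8.03587


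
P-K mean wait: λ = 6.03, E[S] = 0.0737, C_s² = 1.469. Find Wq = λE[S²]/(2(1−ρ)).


ρ = λ·E[S] = 6.03·0.0737 = 0.4444
E[S²] = E[S]²(1+C_s²) = 0.0737²·(1+1.469) = 0.013411
Wq = λ·E[S²]/(2(1−ρ)) = 6.03·0.013411/(2·0.5556) = 0.07278 hr

Final: 0.07278 hr


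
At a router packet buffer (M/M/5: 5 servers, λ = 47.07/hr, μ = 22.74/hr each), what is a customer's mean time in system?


a = 2.0699; ρ = 0.4140; P₀ = 0.125069
Lq = P₀·a^c·ρ/(c!(1−ρ)²) = 0.04774
Wq = Lq/λ = 0.04774/47.07 = 0.001014 hr
W = Wq + 1/μ = 0.001014 + 0.04398 = 0.04499 hr

Final: 0.04499 hr


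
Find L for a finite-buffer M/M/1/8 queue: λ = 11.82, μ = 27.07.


ρ = 11.82/27.07 = 0.4366
L = ρ[1 − (K+1)ρ^K + Kρ^(K+1)] / [(1−ρ)(1−ρ^(K+1))]
Numerator: 0.4366·(1 − 9·0.001321 + 8·0.0005770) = 0.433468
Denominator: (0.5634)·(0.999423) = 0.563029
L = 0.433468/0.563029 = 0.7699

Final: 0.7699


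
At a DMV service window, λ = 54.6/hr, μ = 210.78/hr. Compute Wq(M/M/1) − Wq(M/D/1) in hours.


ρ = 54.6/210.78 = 0.2590
Wq(M/M/1) = ρ/(μ−λ) = 0.2590/156.18 = 0.001659 hr
Wq(M/D/1) = ρ/(2(μ−λ)) = 0.0008293 hr
Savings = 0.001659 − 0.0008293 = 0.0008293 hr

Final: 0.0008293 hr


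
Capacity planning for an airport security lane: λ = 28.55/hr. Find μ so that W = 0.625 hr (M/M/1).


W = 1/(μ−λ) ⇒ μ − λ = 1/W = 1/0.625 = 1.6000
μ = λ + 1/W = 28.55 + 1.6000 = 30.1500 per hr

Final: 30.1500 /hr


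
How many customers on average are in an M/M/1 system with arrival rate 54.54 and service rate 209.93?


ρ = λ/μ = 54.54/209.93 = 0.2598
L = ρ/(1−ρ) = 0.2598/(1 − 0.2598) = 0.2598/0.7402 = 0.3510

Final: 0.3510


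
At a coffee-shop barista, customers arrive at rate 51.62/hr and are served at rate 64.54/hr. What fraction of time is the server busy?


ρ = λ/μ = 51.62/64.54 = 0.7998

Final: 0.7998


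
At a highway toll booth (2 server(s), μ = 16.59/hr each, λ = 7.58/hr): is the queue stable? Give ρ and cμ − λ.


Total capacity cμ = 2·16.59 = 33.18/hr
ρ = λ/(cμ) = 7.58/33.18 = 0.2285
Stable ⇔ ρ < 1: YES
Spare capacity = cμ − λ = 33.18 − 7.58 = 25.60/hr

Final: ρ = 0.2285; stable; margin = 25.60/hr


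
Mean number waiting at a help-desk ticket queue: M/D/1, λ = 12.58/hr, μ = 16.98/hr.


ρ = 12.58/16.98 = 0.7409
M/D/1: Lq = ρ²/(2(1−ρ)) = 0.5489/(2·0.2591) = 1.05911

Final: 1.05911


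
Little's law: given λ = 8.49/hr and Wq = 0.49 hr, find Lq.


Lq = λWq = 8.49·0.49 = 4.1601

Final: 4.1601


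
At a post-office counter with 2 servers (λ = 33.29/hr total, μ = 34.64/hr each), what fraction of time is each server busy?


ρ = λ/(cμ) = 33.29/(2·34.64) = 33.29/69.28 = 0.4805

Final: 0.4805


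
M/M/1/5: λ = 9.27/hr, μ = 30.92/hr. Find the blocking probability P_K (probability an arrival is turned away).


ρ = λ/μ = 9.27/30.92 = 0.2998
P_K = (1−ρ)ρ^K/(1−ρ^(K+1)) = (0.7002·0.002422)/(1 − 0.0007262)
= 0.001696/0.999274 = 0.001697

Final: 0.001697


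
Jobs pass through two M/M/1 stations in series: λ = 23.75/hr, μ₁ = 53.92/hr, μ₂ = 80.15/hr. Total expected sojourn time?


Each node sees arrival rate λ = 23.75/hr (tandem ⇒ throughput preserved).
W₁ = 1/(μ₁−λ) = 1/(53.92−23.75) = 0.03315 hr
W₂ = 1/(μ₂−λ) = 1/(80.15−23.75) = 0.01773 hr
W_total = W₁ + W₂ = 0.03315 + 0.01773 = 0.05088 hr

Final: 0.05088 hr


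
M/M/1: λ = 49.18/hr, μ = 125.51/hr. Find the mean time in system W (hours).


W = 1/(μ−λ) = 1/(125.51 − 49.18) = 1/76.33 = 0.01310 hr

Final: 0.01310 hr


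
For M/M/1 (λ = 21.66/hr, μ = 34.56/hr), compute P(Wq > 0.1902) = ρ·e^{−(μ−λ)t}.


ρ = 21.66/34.56 = 0.6267
P(Wq > t) = ρ·e^{−(μ−λ)t} = 0.6267·e^{−2.4536}
= 0.6267·0.085985 = 0.053890

Final: 0.053890


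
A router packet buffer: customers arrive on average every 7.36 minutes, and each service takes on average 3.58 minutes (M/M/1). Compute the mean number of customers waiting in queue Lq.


λ = 60/7.36 = 8.1522 /hr
μ = 60/3.58 = 16.7598 /hr
ρ = λ/μ = 8.1522/16.7598 = 0.4864
Lq = ρ²/(1−ρ) = 0.2366/0.5136 = 0.4607

Final: 0.4607


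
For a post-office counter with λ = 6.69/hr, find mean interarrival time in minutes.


Mean interarrival time = 1/λ = 1/6.69 hour = 0.14948 hour
In minutes: 0.14948 × 60 = 8.9686 min

Final: 8.9686 min


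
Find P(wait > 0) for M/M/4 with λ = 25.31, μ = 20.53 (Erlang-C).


a = λ/μ = 1.2328; ρ = a/4 = 0.3082
P₀ = 0.290344 (from M/M/c formula)
C(c,a) = [a^c/(c!(1−ρ))]·P₀ = [2.31000/(24·0.6918)]·0.290344
= 0.13913·0.290344 = 0.040396

Final: 0.040396


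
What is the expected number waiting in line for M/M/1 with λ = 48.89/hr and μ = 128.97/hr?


ρ = 48.89/128.97 = 0.3791
Lq = ρ²/(1−ρ) = 0.1437/0.6209 = 0.2314

Final: 0.2314


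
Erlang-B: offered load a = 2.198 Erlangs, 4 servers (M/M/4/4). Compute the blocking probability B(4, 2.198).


B(c,a) = (a^c/c!) / Σ_{k=0}^{c} a^k/k!
a^4/4! = 0.972522
Σ terms (k=0..4): 1.00000 + 2.19800 + 2.41560 + 1.76983 + 0.97252 = 8.355955
B = 0.972522/8.355955 = 0.116387

Final: 0.116387


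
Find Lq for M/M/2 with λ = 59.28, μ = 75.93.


a = λ/μ = 0.7807; ρ = a/2 = 0.3904
P₀ = 0.438477
Lq = P₀·a^c·ρ / (c!·(1−ρ)²) = 0.438477·0.60952·0.3904/(2·0.37166)
= 0.14035

Final: 0.14035


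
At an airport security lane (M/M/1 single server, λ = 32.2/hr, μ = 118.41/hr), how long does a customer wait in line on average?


ρ = 32.2/118.41 = 0.2719
Wq = ρ/(μ−λ) = 0.2719/(118.41 − 32.2) = 0.2719/86.21 = 0.003154 hr

Final: 0.003154 hr


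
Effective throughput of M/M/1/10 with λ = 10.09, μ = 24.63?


ρ = 0.4097; P_K = (1−ρ)ρ^10/(1−ρ^11) = 0.00007859
λ_eff = λ(1 − P_K) = 10.09·(1 − 0.00007859) = 10.09·0.999921 = 10.0892 /hr

Final: 10.0892 /hr


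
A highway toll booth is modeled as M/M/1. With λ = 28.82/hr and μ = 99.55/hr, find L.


ρ = λ/μ = 28.82/99.55 = 0.2895
L = ρ/(1−ρ) = 0.2895/(1 − 0.2895) = 0.2895/0.7105 = 0.4075

Final: 0.4075


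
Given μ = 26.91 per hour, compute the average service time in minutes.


Mean service time = 1/μ = 1/26.91 hour = 0.03716 hour
In minutes: 0.03716 × 60 = 2.2297 min

Final: 2.2297 min


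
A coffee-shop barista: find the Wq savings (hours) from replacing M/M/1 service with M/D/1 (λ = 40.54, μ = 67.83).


ρ = 40.54/67.83 = 0.5977
Wq(M/M/1) = ρ/(μ−λ) = 0.5977/27.29 = 0.02190 hr
Wq(M/D/1) = ρ/(2(μ−λ)) = 0.01095 hr
Savings = 0.02190 − 0.01095 = 0.01095 hr

Final: 0.01095 hr


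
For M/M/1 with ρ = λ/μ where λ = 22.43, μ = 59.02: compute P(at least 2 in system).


ρ = 22.43/59.02 = 0.3800
P(N ≥ n) = ρ^n = 0.3800^2 = 0.144431

Final: 0.144431


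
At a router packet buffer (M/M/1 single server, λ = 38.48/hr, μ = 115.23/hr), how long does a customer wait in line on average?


ρ = 38.48/115.23 = 0.3339
Wq = ρ/(μ−λ) = 0.3339/(115.23 − 38.48) = 0.3339/76.75 = 0.004351 hr

Final: 0.004351 hr


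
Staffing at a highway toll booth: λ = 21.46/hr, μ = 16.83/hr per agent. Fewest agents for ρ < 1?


Stability requires cμ > λ ⇔ c > λ/μ.
λ/μ = 21.46/16.83 = 1.2751
Minimum integer c = ⌊1.2751⌋ + 1 = 2
Check: 2·16.83 = 33.66 > 21.46, while 1·16.83 = 16.83 ≤ 21.46

Final: 2 servers


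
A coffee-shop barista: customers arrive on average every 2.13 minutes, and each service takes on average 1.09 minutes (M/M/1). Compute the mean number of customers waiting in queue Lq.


λ = 60/2.13 = 28.1690 /hr
μ = 60/1.09 = 55.0459 /hr
ρ = λ/μ = 28.1690/55.0459 = 0.5117
Lq = ρ²/(1−ρ) = 0.2619/0.4883 = 0.5363

Final: 0.5363


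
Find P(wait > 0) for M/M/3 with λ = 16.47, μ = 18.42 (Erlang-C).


a = λ/μ = 0.8941; ρ = a/3 = 0.2980
P₀ = 0.405909 (from M/M/c formula)
C(c,a) = [a^c/(c!(1−ρ))]·P₀ = [0.71485/(6·0.7020)]·0.405909
= 0.16973·0.405909 = 0.068894

Final: 0.068894


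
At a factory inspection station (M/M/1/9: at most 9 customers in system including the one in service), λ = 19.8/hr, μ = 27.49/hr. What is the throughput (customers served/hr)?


ρ = 0.7203; P_K = (1−ρ)ρ^9/(1−ρ^10) = 0.015163
λ_eff = λ(1 − P_K) = 19.8·(1 − 0.015163) = 19.8·0.984837 = 19.4998 /hr

Final: 19.4998 /hr


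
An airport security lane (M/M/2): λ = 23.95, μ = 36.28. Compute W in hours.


a = 0.6601; ρ = 0.3301; P₀ = 0.503678
Lq = P₀·a^c·ρ/(c!(1−ρ)²) = 0.08071
Wq = Lq/λ = 0.08071/23.95 = 0.003370 hr
W = Wq + 1/μ = 0.003370 + 0.02756 = 0.03093 hr

Final: 0.03093 hr


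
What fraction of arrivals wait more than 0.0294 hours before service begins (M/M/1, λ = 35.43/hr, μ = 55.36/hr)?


ρ = 35.43/55.36 = 0.6400
P(Wq > t) = ρ·e^{−(μ−λ)t} = 0.6400·e^{−0.5859}
= 0.6400·0.556581 = 0.356208

Final: 0.356208


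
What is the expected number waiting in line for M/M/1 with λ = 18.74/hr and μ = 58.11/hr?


ρ = 18.74/58.11 = 0.3225
Lq = ρ²/(1−ρ) = 0.1040/0.6775 = 0.1535

Final: 0.1535


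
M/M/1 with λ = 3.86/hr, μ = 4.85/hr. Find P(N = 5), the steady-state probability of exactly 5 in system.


ρ = 3.86/4.85 = 0.7959
P_n = (1−ρ)·ρ^n = (1 − 0.7959)·0.7959^5 = 0.2041·0.319321 = 0.065181

Final: 0.065181


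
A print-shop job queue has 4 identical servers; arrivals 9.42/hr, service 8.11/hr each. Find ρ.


ρ = λ/(cμ) = 9.42/(4·8.11) = 9.42/32.44 = 0.2904

Final: 0.2904


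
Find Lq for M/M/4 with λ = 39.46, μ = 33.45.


a = λ/μ = 1.1797; ρ = a/4 = 0.2949
P₀ = 0.306416
Lq = P₀·a^c·ρ / (c!·(1−ρ)²) = 0.306416·1.93662·0.2949/(24·0.49714)
= 0.01467

Final: 0.01467


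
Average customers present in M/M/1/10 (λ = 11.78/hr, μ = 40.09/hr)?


ρ = 11.78/40.09 = 0.2938
L = ρ[1 − (K+1)ρ^K + Kρ^(K+1)] / [(1−ρ)(1−ρ^(K+1))]
Numerator: 0.2938·(1 − 11·0.000004798 + 10·0.000001410) = 0.293827
Denominator: (0.7062)·(0.999999) = 0.706160
L = 0.293827/0.706160 = 0.4161

Final: 0.4161


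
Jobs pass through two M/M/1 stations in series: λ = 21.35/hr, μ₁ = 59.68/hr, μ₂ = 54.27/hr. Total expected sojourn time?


Each node sees arrival rate λ = 21.35/hr (tandem ⇒ throughput preserved).
W₁ = 1/(μ₁−λ) = 1/(59.68−21.35) = 0.02609 hr
W₂ = 1/(μ₂−λ) = 1/(54.27−21.35) = 0.03038 hr
W_total = W₁ + W₂ = 0.02609 + 0.03038 = 0.05647 hr

Final: 0.05647 hr


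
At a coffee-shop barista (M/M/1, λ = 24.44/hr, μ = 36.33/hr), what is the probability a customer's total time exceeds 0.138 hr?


W ~ Exponential(μ−λ) for M/M/1.
μ − λ = 36.33 − 24.44 = 11.8900
P(W > t) = e^{−(μ−λ)t} = e^{−1.6408} = 0.193821

Final: 0.193821


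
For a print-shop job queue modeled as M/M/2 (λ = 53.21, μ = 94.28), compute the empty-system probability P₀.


a = λ/μ = 53.21/94.28 = 0.5644; ρ = a/c = 0.2822
Σ_{k=0}^{1} a^k/k! (terms k=0..1) = 1.00000 + 0.56438 = 1.56438
Tail: a^2/(2!(1−ρ)) = 0.31853/(2·0.7178) = 0.22188
P₀ = 1/(1.56438 + 0.22188) = 1/1.78626 = 0.559830

Final: 0.559830


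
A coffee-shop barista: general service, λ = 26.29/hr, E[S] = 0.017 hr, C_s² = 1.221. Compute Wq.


ρ = λ·E[S] = 26.29·0.017 = 0.4469
E[S²] = E[S]²(1+C_s²) = 0.017²·(1+1.221) = 0.0006419
Wq = λ·E[S²]/(2(1−ρ)) = 26.29·0.0006419/(2·0.5531) = 0.01526 hr

Final: 0.01526 hr


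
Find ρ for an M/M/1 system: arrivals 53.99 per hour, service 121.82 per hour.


ρ = λ/μ = 53.99/121.82 = 0.4432

Final: 0.4432


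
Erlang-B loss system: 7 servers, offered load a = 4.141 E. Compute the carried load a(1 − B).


B(7,4.141) = 0.070106 (Erlang-B)
Carried load = a(1 − B) = 4.141·(1 − 0.070106) = 4.141·0.929894 = 3.8507 E

Final: 3.8507 Erlangs


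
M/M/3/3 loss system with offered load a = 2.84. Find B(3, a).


B(c,a) = (a^c/c!) / Σ_{k=0}^{c} a^k/k!
a^3/3! = 3.817717
Σ terms (k=0..3): 1.00000 + 2.84000 + 4.03280 + 3.81772 = 11.690517
B = 3.817717/11.690517 = 0.326565

Final: 0.326565


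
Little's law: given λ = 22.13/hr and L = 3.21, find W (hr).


W = L/λ = 3.21/22.13 = 0.1451 hr

Final: 0.1451 hr


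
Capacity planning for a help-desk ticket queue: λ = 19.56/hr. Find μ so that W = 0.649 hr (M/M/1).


W = 1/(μ−λ) ⇒ μ − λ = 1/W = 1/0.649 = 1.5408
μ = λ + 1/W = 19.56 + 1.5408 = 21.1008 per hr

Final: 21.1008 /hr


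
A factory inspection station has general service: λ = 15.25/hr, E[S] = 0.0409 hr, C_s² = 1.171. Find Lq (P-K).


ρ = λ·E[S] = 15.25·0.0409 = 0.6237
Lq = ρ²(1+C_s²)/(2(1−ρ)) = 0.3890·(1+1.171)/(2·0.3763)
= 0.3890·2.1710/0.7526 = 1.12230

Final: 1.12230


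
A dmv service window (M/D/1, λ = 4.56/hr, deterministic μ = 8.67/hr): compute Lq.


ρ = 4.56/8.67 = 0.5260
M/D/1: Lq = ρ²/(2(1−ρ)) = 0.2766/(2·0.4740) = 0.29177

Final: 0.29177


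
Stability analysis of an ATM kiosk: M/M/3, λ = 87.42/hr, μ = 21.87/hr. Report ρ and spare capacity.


Total capacity cμ = 3·21.87 = 65.61/hr
ρ = λ/(cμ) = 87.42/65.61 = 1.3324
Stable ⇔ ρ < 1: NO
Spare capacity = cμ − λ = 65.61 − 87.42 = -21.81/hr

Final: ρ = 1.3324; unstable; margin = -21.81/hr


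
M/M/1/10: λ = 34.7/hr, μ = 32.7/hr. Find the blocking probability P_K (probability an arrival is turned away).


ρ = λ/μ = 34.7/32.7 = 1.0612
P_K = (1−ρ)ρ^K/(1−ρ^(K+1)) = (-0.06116·1.810578)/(1 − 1.921317)
= -0.110739/-0.921317 = 0.120196

Final: 0.120196


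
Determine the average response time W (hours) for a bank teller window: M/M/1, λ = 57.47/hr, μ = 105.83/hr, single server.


W = 1/(μ−λ) = 1/(105.83 − 57.47) = 1/48.36 = 0.02068 hr

Final: 0.02068 hr


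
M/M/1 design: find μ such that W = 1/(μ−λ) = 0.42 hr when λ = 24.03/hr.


W = 1/(μ−λ) ⇒ μ − λ = 1/W = 1/0.42 = 2.3810
μ = λ + 1/W = 24.03 + 2.3810 = 26.4110 per hr

Final: 26.4110 /hr


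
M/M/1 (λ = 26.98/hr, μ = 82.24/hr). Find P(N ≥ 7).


ρ = 26.98/82.24 = 0.3281
P(N ≥ n) = ρ^n = 0.3281^7 = 0.0004090

Final: 0.0004090


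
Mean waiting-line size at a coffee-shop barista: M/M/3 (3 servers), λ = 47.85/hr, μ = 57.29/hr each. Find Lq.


a = λ/μ = 0.8352; ρ = a/3 = 0.2784
P₀ = 0.431295
Lq = P₀·a^c·ρ / (c!·(1−ρ)²) = 0.431295·0.58265·0.2784/(6·0.52069)
= 0.02239

Final: 0.02239


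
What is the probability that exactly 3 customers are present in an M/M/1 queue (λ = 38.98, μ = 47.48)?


ρ = 38.98/47.48 = 0.8210
P_n = (1−ρ)·ρ^n = (1 − 0.8210)·0.8210^3 = 0.1790·0.553342 = 0.099061

Final: 0.099061


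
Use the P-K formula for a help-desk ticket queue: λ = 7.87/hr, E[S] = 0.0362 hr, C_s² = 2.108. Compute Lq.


ρ = λ·E[S] = 7.87·0.0362 = 0.2849
Lq = ρ²(1+C_s²)/(2(1−ρ)) = 0.08116·(1+2.108)/(2·0.7151)
= 0.08116·3.1080/1.4302 = 0.17638

Final: 0.17638


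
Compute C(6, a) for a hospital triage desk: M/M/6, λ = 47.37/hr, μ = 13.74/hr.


a = λ/μ = 3.4476; ρ = a/6 = 0.5746
P₀ = 0.030630 (from M/M/c formula)
C(c,a) = [a^c/(c!(1−ρ))]·P₀ = [1679.19028/(720·0.4254)]·0.030630
= 5.48239·0.030630 = 0.167925

Final: 0.167925


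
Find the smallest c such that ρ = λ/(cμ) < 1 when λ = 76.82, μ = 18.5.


Stability requires cμ > λ ⇔ c > λ/μ.
λ/μ = 76.82/18.5 = 4.1524
Minimum integer c = ⌊4.1524⌋ + 1 = 5
Check: 5·18.5 = 92.50 > 76.82, while 4·18.5 = 74.00 ≤ 76.82

Final: 5 servers


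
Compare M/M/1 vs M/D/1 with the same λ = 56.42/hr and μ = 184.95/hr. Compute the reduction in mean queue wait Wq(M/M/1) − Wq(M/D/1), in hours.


ρ = 56.42/184.95 = 0.3051
Wq(M/M/1) = ρ/(μ−λ) = 0.3051/128.53 = 0.002373 hr
Wq(M/D/1) = ρ/(2(μ−λ)) = 0.001187 hr
Savings = 0.002373 − 0.001187 = 0.001187 hr

Final: 0.001187 hr


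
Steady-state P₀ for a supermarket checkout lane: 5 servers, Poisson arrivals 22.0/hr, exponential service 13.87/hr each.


a = λ/μ = 22.0/13.87 = 1.5862; ρ = a/c = 0.3172
Σ_{k=0}^{4} a^k/k! (terms k=0..4) = 1.00000 + 1.58616 + 1.25795 + 0.66510 + 0.26374 = 4.77294
Tail: a^5/(5!(1−ρ)) = 10.03994/(120·0.6828) = 0.12254
P₀ = 1/(4.77294 + 0.12254) = 1/4.89548 = 0.204270

Final: 0.204270


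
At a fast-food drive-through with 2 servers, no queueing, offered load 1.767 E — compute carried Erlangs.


B(2,1.767) = 0.360696 (Erlang-B)
Carried load = a(1 − B) = 1.767·(1 − 0.360696) = 1.767·0.639304 = 1.1297 E

Final: 1.1297 Erlangs


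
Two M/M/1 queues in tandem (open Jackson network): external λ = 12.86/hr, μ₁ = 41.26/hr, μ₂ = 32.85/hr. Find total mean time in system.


Each node sees arrival rate λ = 12.86/hr (tandem ⇒ throughput preserved).
W₁ = 1/(μ₁−λ) = 1/(41.26−12.86) = 0.03521 hr
W₂ = 1/(μ₂−λ) = 1/(32.85−12.86) = 0.05003 hr
W_total = W₁ + W₂ = 0.03521 + 0.05003 = 0.08524 hr

Final: 0.08524 hr


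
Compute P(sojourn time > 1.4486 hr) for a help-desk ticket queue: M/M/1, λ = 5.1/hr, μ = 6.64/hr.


W ~ Exponential(μ−λ) for M/M/1.
μ − λ = 6.64 − 5.1 = 1.5400
P(W > t) = e^{−(μ−λ)t} = e^{−2.2308} = 0.107438

Final: 0.107438


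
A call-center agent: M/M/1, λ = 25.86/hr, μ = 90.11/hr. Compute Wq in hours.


ρ = 25.86/90.11 = 0.2870
Wq = ρ/(μ−λ) = 0.2870/(90.11 − 25.86) = 0.2870/64.25 = 0.004467 hr

Final: 0.004467 hr


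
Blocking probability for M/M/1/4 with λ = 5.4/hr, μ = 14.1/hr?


ρ = λ/μ = 5.4/14.1 = 0.3830
P_K = (1−ρ)ρ^K/(1−ρ^(K+1)) = (0.6170·0.021513)/(1 − 0.008239)
= 0.013274/0.991761 = 0.013384

Final: 0.013384


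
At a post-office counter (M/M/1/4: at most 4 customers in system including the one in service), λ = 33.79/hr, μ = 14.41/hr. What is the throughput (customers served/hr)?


ρ = 2.3449; P_K = (1−ρ)ρ^4/(1−ρ^5) = 0.581748
λ_eff = λ(1 − P_K) = 33.79·(1 − 0.581748) = 33.79·0.418252 = 14.1327 /hr

Final: 14.1327 /hr


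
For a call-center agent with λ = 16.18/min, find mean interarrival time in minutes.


Mean interarrival time = 1/λ = 1/16.18 minute = 0.06180 minute
In minutes: 0.06180 × 1 = 0.06180 min

Final: 0.06180 min


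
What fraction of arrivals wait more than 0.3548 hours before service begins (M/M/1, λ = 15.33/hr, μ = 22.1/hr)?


ρ = 15.33/22.1 = 0.6937
P(Wq > t) = ρ·e^{−(μ−λ)t} = 0.6937·e^{−2.4020}
= 0.6937·0.090537 = 0.062802

Final: 0.062802


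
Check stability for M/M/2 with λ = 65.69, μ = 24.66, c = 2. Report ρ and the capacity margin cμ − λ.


Total capacity cμ = 2·24.66 = 49.32/hr
ρ = λ/(cμ) = 65.69/49.32 = 1.3319
Stable ⇔ ρ < 1: NO
Spare capacity = cμ − λ = 49.32 − 65.69 = -16.37/hr

Final: ρ = 1.3319; unstable; margin = -16.37/hr


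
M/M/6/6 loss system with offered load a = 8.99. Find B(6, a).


B(c,a) = (a^c/c!) / Σ_{k=0}^{c} a^k/k!
a^6/6! = 733.205399
Σ terms (k=0..6): 1.00000 + 8.99000 + 40.41005 + 121.09545 + 272.16202 + 489.34732 + 733.20540 = 1666.210240
B = 733.205399/1666.210240 = 0.440044

Final: 0.440044


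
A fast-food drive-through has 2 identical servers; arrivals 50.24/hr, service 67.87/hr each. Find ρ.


ρ = λ/(cμ) = 50.24/(2·67.87) = 50.24/135.74 = 0.3701

Final: 0.3701


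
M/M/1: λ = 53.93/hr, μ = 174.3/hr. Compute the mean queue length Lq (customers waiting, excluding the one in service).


ρ = 53.93/174.3 = 0.3094
Lq = ρ²/(1−ρ) = 0.09573/0.6906 = 0.1386

Final: 0.1386


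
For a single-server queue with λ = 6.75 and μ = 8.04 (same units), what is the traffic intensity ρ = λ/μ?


ρ = λ/μ = 6.75/8.04 = 0.8396

Final: 0.8396


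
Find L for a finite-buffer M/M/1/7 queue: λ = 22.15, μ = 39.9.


ρ = 22.15/39.9 = 0.5551
L = ρ[1 − (K+1)ρ^K + Kρ^(K+1)] / [(1−ρ)(1−ρ^(K+1))]
Numerator: 0.5551·(1 − 8·0.016248 + 7·0.009020) = 0.518029
Denominator: (0.4449)·(0.990980) = 0.440849
L = 0.518029/0.440849 = 1.1751

Final: 1.1751


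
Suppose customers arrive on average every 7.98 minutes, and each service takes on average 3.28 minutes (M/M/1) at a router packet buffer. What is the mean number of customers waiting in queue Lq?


λ = 60/7.98 = 7.5188 /hr
μ = 60/3.28 = 18.2927 /hr
ρ = λ/μ = 7.5188/18.2927 = 0.4110
Lq = ρ²/(1−ρ) = 0.1689/0.5890 = 0.2868

Final: 0.2868


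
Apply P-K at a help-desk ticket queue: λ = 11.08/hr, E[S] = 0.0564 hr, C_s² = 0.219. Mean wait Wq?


ρ = λ·E[S] = 11.08·0.0564 = 0.6249
E[S²] = E[S]²(1+C_s²) = 0.0564²·(1+0.219) = 0.003878
Wq = λ·E[S²]/(2(1−ρ)) = 11.08·0.003878/(2·0.3751) = 0.05727 hr

Final: 0.05727 hr


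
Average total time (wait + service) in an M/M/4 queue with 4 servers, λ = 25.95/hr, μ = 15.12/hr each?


a = 1.7163; ρ = 0.4291; P₀ = 0.176528
Lq = P₀·a^c·ρ/(c!(1−ρ)²) = 0.08400
Wq = Lq/λ = 0.08400/25.95 = 0.003237 hr
W = Wq + 1/μ = 0.003237 + 0.06614 = 0.06937 hr

Final: 0.06937 hr


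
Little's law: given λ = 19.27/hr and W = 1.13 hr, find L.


L = λW = 19.27·1.13 = 21.7751

Final: 21.7751


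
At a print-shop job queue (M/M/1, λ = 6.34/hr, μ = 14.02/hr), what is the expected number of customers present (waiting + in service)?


ρ = λ/μ = 6.34/14.02 = 0.4522
L = ρ/(1−ρ) = 0.4522/(1 − 0.4522) = 0.4522/0.5478 = 0.8255

Final: 0.8255


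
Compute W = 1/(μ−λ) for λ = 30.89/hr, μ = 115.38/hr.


W = 1/(μ−λ) = 1/(115.38 − 30.89) = 1/84.49 = 0.01184 hr

Final: 0.01184 hr


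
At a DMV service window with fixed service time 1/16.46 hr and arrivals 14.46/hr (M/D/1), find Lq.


ρ = 14.46/16.46 = 0.8785
M/D/1: Lq = ρ²/(2(1−ρ)) = 0.7718/(2·0.1215) = 3.17575

Final: 3.17575


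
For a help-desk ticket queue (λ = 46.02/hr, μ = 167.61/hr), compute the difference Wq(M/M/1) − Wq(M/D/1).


ρ = 46.02/167.61 = 0.2746
Wq(M/M/1) = ρ/(μ−λ) = 0.2746/121.59 = 0.002258 hr
Wq(M/D/1) = ρ/(2(μ−λ)) = 0.001129 hr
Savings = 0.002258 − 0.001129 = 0.001129 hr

Final: 0.001129 hr
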